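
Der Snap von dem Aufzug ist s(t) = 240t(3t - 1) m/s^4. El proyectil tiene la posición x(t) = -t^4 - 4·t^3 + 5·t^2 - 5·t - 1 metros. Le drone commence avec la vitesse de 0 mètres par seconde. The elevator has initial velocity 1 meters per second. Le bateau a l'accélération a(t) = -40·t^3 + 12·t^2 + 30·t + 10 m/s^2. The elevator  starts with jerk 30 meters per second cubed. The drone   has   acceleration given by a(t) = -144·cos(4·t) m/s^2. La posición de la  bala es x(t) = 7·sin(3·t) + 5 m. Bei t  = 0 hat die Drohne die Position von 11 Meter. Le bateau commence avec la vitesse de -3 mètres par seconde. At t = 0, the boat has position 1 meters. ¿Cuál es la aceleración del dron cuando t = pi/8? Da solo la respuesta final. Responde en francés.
L'accélération à t = pi/8 est a = 0.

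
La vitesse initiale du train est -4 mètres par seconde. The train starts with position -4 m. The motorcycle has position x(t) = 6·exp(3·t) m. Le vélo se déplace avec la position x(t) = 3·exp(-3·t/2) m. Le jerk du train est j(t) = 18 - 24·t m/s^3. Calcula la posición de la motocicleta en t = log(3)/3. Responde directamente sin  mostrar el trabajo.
La respuesta es 18.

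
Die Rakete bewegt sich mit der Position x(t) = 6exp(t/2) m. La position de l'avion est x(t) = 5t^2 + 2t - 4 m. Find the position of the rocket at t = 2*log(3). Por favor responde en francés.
Nous avons la position x(t) = 6·exp(t/2). En substituant t = 2*log(3): x(2*log(3)) = 18.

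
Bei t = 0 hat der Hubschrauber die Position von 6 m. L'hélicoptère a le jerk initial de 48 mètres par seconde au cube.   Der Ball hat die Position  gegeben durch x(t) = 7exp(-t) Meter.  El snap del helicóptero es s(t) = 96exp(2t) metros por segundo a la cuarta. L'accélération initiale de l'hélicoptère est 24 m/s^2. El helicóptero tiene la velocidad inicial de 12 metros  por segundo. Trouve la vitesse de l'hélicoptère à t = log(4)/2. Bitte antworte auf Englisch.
Starting from snap s(t) = 96·exp(2·t), we take 3 integrals. The antiderivative of snap is jerk. Using j(0) = 48, we get j(t) = 48·exp(2·t). Finding the integral of j(t) and using a(0) = 24: a(t) = 24·exp(2·t). The integral of acceleration, with v(0) = 12, gives velocity: v(t) = 12·exp(2·t). Using v(t) = 12·exp(2·t) and substituting t = log(4)/2, we find v = 48.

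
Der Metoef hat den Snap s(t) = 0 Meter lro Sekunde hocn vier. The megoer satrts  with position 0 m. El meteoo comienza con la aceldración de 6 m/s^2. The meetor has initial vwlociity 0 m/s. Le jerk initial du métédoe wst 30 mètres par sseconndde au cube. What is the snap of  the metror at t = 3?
Using s(t) = 0 and substituting t = 3, we find s = 0.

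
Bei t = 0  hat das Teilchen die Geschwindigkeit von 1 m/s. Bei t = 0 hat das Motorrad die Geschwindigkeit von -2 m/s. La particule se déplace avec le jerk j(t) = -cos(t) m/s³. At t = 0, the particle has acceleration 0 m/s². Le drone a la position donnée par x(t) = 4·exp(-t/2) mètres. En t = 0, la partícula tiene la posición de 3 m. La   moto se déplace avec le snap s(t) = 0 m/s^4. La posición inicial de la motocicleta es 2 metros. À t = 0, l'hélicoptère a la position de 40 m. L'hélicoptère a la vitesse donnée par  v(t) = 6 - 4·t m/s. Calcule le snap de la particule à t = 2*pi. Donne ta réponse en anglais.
We must differentiate our jerk equation j(t) = -cos(t) 1 time. Differentiating jerk, we get snap: s(t) = sin(t). We have snap s(t) = sin(t). Substituting t = 2*pi: s(2*pi) = 0.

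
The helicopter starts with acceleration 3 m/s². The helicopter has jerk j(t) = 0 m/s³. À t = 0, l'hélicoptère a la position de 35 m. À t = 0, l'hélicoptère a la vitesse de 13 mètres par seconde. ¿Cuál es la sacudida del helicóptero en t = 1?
Usando j(t) = 0 y sustituyendo t = 1, encontramos j = 0.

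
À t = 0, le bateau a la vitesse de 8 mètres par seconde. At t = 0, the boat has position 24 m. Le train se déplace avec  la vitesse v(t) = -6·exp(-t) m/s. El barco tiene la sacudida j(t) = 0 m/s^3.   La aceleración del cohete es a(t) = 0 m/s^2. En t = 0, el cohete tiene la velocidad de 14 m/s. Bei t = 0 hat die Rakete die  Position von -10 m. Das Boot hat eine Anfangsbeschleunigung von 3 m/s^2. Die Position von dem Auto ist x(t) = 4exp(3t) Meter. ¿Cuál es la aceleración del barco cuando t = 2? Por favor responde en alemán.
Wir müssen unsere Gleichung für den Ruck j(t) = 0 1-mal integrieren. Die Stammfunktion von dem Ruck ist die Beschleunigung. Mit a(0) = 3 erhalten wir a(t) = 3. Wir haben die Beschleunigung a(t) = 3. Durch Einsetzen von t = 2: a(2) = 3.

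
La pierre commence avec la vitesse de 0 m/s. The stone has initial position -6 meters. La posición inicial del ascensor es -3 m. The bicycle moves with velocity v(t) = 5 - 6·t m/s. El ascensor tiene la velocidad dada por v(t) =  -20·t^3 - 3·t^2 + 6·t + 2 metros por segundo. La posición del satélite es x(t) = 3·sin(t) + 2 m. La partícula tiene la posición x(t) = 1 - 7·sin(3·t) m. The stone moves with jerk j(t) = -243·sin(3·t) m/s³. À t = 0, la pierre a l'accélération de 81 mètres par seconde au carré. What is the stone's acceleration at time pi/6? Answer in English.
Starting from jerk j(t) = -243·sin(3·t), we take 1 integral. Taking ∫j(t)dt and applying a(0) = 81, we find a(t) = 81·cos(3·t). From the given acceleration equation a(t) = 81·cos(3·t), we substitute t = pi/6 to get a = 0.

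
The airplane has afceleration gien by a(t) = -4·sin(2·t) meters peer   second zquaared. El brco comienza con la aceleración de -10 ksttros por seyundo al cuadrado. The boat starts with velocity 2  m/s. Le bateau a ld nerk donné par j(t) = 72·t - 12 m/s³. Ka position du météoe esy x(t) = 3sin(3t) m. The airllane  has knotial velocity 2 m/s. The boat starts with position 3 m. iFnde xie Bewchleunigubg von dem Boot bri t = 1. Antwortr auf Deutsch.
Ausgehend von dem Ruck j(t) = 72·t - 12, nehmen wir 1 Stammfunktion. Durch Integration von dem Ruck und Verwendung der Anfangsbedingung a(0) = -10, erhalten wir a(t) = 36·t^2 - 12·t - 10. Wir haben die Beschleunigung a(t) = 36·t^2 - 12·t - 10. Durch Einsetzen von t = 1: a(1) = 14.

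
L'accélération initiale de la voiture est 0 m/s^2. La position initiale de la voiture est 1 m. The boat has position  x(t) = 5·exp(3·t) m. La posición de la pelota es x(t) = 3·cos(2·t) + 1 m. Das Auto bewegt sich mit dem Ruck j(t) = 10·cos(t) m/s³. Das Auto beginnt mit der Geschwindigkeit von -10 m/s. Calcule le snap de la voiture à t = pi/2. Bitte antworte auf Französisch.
En partant du jerk j(t) = 10·cos(t), nous prenons 1 dérivée. La dérivée du jerk donne le snap: s(t) = -10·sin(t). De l'équation du snap s(t) = -10·sin(t), nous substituons t = pi/2 pour obtenir s = -10.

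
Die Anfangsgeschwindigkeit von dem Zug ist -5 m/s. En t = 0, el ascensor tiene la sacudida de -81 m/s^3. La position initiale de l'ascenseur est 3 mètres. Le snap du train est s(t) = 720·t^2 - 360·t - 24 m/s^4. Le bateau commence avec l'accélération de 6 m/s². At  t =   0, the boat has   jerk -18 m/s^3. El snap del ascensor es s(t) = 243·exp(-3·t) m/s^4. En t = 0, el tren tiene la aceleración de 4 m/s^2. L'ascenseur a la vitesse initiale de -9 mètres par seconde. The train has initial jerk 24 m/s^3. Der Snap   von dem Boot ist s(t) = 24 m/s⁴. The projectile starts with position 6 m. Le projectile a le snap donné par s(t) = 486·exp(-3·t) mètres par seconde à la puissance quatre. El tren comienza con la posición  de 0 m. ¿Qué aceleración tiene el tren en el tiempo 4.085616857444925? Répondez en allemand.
Um dies zu lösen, müssen wir 2 Stammfunktionen unserer Gleichung für den Snap s(t) = 720·t^2 - 360·t - 24 finden. Durch Integration von dem Snap und Verwendung der Anfangsbedingung j(0) = 24, erhalten wir j(t) = 240·t^3 - 180·t^2 - 24·t + 24. Mit ∫j(t)dt und Anwendung von a(0) = 4, finden wir a(t) = 60·t^4 - 60·t^3 - 12·t^2 + 24·t + 4. Mit a(t) = 60·t^4 - 60·t^3 - 12·t^2 + 24·t + 4 und Einsetzen von t = 4.085616857444925, finden wir a = 12527.7585028024.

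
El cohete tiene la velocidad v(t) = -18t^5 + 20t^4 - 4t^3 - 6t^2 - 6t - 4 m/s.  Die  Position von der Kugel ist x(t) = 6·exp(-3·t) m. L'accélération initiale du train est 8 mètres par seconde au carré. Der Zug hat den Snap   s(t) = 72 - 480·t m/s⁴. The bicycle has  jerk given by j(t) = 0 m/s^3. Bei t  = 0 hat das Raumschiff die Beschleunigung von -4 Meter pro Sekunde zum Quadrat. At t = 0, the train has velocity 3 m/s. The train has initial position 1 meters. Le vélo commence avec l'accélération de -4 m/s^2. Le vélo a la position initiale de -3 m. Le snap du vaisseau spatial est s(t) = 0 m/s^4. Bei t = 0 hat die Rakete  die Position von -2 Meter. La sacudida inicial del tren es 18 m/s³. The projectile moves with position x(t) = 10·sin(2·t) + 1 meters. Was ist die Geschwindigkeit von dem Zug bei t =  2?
Ausgehend von dem Snap s(t) = 72 - 480·t, nehmen wir 3 Stammfunktionen. Mit ∫s(t)dt und Anwendung von j(0) = 18, finden wir j(t) = -240·t^2 + 72·t + 18. Mit ∫j(t)dt und Anwendung von a(0) = 8, finden wir a(t) = -80·t^3 + 36·t^2 + 18·t + 8. Die Stammfunktion von der Beschleunigung, mit v(0) = 3, ergibt die Geschwindigkeit: v(t) = -20·t^4 + 12·t^3 + 9·t^2 + 8·t + 3. Aus der Gleichung für die Geschwindigkeit v(t) = -20·t^4 + 12·t^3 + 9·t^2 + 8·t + 3, setzen wir t = 2 ein und erhalten v = -169.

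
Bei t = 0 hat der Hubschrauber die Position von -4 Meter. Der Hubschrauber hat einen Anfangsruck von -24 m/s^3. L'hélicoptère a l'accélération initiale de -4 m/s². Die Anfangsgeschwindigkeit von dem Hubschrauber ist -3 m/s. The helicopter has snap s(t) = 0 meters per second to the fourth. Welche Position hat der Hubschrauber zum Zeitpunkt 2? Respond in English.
Starting from snap s(t) = 0, we take 4 antiderivatives. Integrating snap and using the initial condition j(0) = -24, we get j(t) = -24. The integral of jerk, with a(0) = -4, gives acceleration: a(t) = -24·t - 4. Finding the antiderivative of a(t) and using v(0) = -3: v(t) = -12·t^2 - 4·t - 3. Taking ∫v(t)dt and applying x(0) = -4, we find x(t) = -4·t^3 - 2·t^2 - 3·t - 4. From the given position equation x(t) = -4·t^3 - 2·t^2 - 3·t - 4, we substitute t = 2 to get x = -50.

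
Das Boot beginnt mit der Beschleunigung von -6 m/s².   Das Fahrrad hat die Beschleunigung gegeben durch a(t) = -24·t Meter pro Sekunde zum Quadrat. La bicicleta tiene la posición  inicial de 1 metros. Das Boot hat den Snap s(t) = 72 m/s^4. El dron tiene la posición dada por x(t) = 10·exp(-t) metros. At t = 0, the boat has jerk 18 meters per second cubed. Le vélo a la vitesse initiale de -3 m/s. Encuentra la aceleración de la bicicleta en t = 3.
Usando a(t) = -24·t y sustituyendo t = 3, encontramos a = -72.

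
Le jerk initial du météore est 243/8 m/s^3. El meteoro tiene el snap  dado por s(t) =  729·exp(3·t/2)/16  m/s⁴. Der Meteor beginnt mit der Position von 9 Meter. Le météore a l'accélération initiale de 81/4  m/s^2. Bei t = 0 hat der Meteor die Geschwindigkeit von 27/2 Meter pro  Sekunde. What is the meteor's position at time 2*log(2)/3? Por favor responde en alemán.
Um dies zu lösen, müssen wir 4 Stammfunktionen unserer Gleichung für den Snap s(t) = 729·exp(3·t/2)/16 finden. Die Stammfunktion von dem Snap ist der Ruck. Mit j(0) = 243/8 erhalten wir j(t) = 243·exp(3·t/2)/8. Mit ∫j(t)dt und Anwendung von a(0) = 81/4, finden wir a(t) = 81·exp(3·t/2)/4. Durch Integration von der Beschleunigung und Verwendung der Anfangsbedingung v(0) = 27/2, erhalten wir v(t) = 27·exp(3·t/2)/2. Die Stammfunktion von der Geschwindigkeit ist die Position. Mit x(0) = 9 erhalten wir x(t) = 9·exp(3·t/2). Aus der Gleichung für die Position x(t) = 9·exp(3·t/2), setzen wir t = 2*log(2)/3 ein und erhalten x = 18.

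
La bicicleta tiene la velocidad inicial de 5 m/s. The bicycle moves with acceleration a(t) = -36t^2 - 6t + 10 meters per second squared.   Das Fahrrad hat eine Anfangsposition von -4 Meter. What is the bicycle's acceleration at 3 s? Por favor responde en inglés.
From the given acceleration equation a(t) = -36·t^2 - 6·t + 10, we substitute t = 3 to get a = -332.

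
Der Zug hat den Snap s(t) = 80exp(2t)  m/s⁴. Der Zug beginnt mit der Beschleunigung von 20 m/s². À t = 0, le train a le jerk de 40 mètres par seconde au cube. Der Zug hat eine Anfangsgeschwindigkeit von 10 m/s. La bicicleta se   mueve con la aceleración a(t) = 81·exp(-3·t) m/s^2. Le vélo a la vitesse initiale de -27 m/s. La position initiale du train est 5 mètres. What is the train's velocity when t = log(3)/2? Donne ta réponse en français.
Nous devons trouver la primitive de notre équation du snap s(t) = 80·exp(2·t) 3 fois. En intégrant le snap et en utilisant la condition initiale j(0) = 40, nous obtenons j(t) = 40·exp(2·t). La primitive du jerk est l'accélération. En utilisant a(0) = 20, nous obtenons a(t) = 20·exp(2·t). L'intégrale de l'accélération est la vitesse. En utilisant v(0) = 10, nous obtenons v(t) = 10·exp(2·t). En utilisant v(t) = 10·exp(2·t) et en substituant t = log(3)/2, nous trouvons v = 30.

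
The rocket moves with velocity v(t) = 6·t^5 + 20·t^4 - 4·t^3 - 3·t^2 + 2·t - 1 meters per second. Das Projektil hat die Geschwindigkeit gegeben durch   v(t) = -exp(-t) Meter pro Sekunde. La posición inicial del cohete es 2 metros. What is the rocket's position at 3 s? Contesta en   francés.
En partant de la vitesse v(t) = 6·t^5 + 20·t^4 - 4·t^3 - 3·t^2 + 2·t - 1, nous prenons 1 intégrale. En prenant ∫v(t)dt et en appliquant x(0) = 2, nous trouvons x(t) = t^6 + 4·t^5 - t^4 - t^3 + t^2 - t + 2. De l'équation de la position x(t) = t^6 + 4·t^5 - t^4 - t^3 + t^2 - t + 2, nous substituons t = 3 pour obtenir x = 1601.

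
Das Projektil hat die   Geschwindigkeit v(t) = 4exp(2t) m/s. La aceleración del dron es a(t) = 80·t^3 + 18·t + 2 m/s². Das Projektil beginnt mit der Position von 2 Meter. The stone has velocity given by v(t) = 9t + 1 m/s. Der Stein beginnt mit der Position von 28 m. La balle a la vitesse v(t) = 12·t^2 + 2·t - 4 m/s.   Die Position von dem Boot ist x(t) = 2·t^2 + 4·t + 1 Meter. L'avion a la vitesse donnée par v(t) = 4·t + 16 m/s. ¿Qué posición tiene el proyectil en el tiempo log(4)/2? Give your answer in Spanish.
Partiendo de la velocidad v(t) = 4·exp(2·t), tomamos 1 antiderivada. Tomando ∫v(t)dt y aplicando x(0) = 2, encontramos x(t) = 2·exp(2·t). Tenemos la posición x(t) = 2·exp(2·t). Sustituyendo t = log(4)/2: x(log(4)/2) = 8.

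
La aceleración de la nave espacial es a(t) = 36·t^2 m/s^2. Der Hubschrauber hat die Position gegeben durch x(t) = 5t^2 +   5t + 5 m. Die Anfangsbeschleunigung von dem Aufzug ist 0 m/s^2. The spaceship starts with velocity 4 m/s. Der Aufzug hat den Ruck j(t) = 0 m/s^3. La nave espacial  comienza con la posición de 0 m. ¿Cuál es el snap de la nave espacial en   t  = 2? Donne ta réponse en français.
Pour résoudre ceci, nous devons prendre 2 dérivées de notre équation de l'accélération a(t) = 36·t^2. La dérivée de l'accélération donne le jerk: j(t) = 72·t. La dérivée du jerk donne le snap: s(t) = 72. En utilisant s(t) = 72 et en substituant t = 2, nous trouvons s = 72.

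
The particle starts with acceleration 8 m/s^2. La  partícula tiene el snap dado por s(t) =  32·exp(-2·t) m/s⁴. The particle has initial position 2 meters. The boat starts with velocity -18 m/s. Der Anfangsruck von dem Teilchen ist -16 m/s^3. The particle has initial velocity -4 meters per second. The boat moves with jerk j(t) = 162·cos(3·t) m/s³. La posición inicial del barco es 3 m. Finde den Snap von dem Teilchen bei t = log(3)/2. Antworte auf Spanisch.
Usando s(t) = 32·exp(-2·t) y sustituyendo t = log(3)/2, encontramos s = 32/3.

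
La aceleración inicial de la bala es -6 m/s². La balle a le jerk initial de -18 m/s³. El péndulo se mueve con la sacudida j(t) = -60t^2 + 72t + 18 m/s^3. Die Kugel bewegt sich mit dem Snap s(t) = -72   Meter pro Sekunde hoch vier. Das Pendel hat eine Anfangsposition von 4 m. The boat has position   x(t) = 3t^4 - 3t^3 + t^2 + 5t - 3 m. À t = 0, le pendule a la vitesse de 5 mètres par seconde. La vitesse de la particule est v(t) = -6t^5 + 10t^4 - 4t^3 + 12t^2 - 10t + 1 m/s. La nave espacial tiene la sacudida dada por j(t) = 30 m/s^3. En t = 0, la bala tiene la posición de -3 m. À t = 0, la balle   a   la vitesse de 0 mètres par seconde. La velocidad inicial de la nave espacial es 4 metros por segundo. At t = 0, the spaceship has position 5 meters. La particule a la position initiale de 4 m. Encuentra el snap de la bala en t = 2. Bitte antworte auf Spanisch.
De la ecuación del snap s(t) = -72, sustituimos t = 2 para obtener s = -72.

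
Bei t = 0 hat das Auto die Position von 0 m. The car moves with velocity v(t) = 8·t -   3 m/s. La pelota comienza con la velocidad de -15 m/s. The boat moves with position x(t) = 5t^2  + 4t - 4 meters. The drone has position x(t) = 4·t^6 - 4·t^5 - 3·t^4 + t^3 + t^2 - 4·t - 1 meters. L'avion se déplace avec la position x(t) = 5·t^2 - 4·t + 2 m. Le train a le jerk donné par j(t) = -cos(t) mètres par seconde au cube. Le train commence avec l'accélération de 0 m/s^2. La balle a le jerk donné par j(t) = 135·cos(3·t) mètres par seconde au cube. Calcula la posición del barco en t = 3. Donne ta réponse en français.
De l'équation de la position x(t) = 5·t^2 + 4·t - 4, nous substituons t = 3 pour obtenir x = 53.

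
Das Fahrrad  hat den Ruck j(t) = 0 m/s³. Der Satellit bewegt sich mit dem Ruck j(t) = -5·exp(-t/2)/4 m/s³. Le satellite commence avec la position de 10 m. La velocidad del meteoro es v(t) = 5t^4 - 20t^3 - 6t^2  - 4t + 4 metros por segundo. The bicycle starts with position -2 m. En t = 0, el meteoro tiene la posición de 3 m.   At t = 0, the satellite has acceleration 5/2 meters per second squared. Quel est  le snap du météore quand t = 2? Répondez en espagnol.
Partiendo de la velocidad v(t) = 5·t^4 - 20·t^3 - 6·t^2 - 4·t + 4, tomamos 3 derivadas. Derivando la velocidad, obtenemos la aceleración: a(t) = 20·t^3 - 60·t^2 - 12·t - 4. Tomando d/dt de a(t), encontramos j(t) = 60·t^2 - 120·t - 12. Tomando d/dt de j(t), encontramos s(t) = 120·t - 120. Usando s(t) = 120·t - 120 y sustituyendo t = 2, encontramos s = 120.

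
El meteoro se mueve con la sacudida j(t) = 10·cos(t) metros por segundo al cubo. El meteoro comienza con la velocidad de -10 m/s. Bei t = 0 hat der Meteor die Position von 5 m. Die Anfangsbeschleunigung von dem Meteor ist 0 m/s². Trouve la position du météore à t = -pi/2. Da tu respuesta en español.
Partiendo de la sacudida j(t) = 10·cos(t), tomamos 3 integrales. La integral de la sacudida, con a(0) = 0, da la aceleración: a(t) = 10·sin(t). La antiderivada de la aceleración, con v(0) = -10, da la velocidad: v(t) = -10·cos(t). La antiderivada de la velocidad, con x(0) = 5, da la posición: x(t) = 5 - 10·sin(t). Tenemos la posición x(t) = 5 - 10·sin(t). Sustituyendo t = -pi/2: x(-pi/2) = 15.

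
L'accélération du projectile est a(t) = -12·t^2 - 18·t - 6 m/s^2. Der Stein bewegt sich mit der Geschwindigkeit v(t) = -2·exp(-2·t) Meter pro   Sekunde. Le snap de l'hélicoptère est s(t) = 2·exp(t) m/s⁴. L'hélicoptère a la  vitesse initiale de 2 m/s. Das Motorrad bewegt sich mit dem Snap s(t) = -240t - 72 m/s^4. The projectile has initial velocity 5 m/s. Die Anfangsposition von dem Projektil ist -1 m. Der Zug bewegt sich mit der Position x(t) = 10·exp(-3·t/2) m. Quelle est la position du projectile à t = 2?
Pour résoudre ceci, nous devons prendre 2 primitives de notre équation de l'accélération a(t) = -12·t^2 - 18·t - 6. En intégrant l'accélération et en utilisant la condition initiale v(0) = 5, nous obtenons v(t) = -4·t^3 - 9·t^2 - 6·t + 5. En prenant ∫v(t)dt et en appliquant x(0) = -1, nous trouvons x(t) = -t^4 - 3·t^3 - 3·t^2 + 5·t - 1. De l'équation de la position x(t) = -t^4 - 3·t^3 - 3·t^2 + 5·t - 1, nous substituons t = 2 pour obtenir x = -43.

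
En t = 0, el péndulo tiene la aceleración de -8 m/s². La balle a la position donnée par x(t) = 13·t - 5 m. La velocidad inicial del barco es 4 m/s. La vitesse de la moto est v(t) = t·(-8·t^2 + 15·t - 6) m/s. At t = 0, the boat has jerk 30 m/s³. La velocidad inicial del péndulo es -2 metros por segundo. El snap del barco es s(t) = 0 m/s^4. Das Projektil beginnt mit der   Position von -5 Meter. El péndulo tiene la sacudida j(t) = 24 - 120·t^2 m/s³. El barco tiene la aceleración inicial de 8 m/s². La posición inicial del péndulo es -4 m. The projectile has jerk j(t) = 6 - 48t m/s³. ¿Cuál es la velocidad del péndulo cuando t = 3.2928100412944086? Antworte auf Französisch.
Pour résoudre ceci, nous devons prendre 2 primitives de notre équation du jerk j(t) = 24 - 120·t^2. En prenant ∫j(t)dt et en appliquant a(0) = -8, nous trouvons a(t) = -40·t^3 + 24·t - 8. La primitive de l'accélération, avec v(0) = -2, donne la vitesse: v(t) = -10·t^4 + 12·t^2 - 8·t - 2. Nous avons la vitesse v(t) = -10·t^4 + 12·t^2 - 8·t - 2. En substituant t = 3.2928100412944086: v(3.2928100412944086) = -1073.85061168123.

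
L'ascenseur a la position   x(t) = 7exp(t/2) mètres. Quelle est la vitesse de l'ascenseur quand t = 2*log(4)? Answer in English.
Starting from position x(t) = 7·exp(t/2), we take 1 derivative. Taking d/dt of x(t), we find v(t) = 7·exp(t/2)/2. We have velocity v(t) = 7·exp(t/2)/2. Substituting t = 2*log(4): v(2*log(4)) = 14.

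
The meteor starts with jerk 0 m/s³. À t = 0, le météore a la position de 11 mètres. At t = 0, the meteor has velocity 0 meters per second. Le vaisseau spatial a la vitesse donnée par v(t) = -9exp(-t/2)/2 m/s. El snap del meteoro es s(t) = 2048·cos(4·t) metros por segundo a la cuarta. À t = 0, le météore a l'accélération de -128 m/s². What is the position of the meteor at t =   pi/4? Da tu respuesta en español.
Partiendo del snap s(t) = 2048·cos(4·t), tomamos 4 integrales. La integral del snap es la sacudida. Usando j(0) = 0, obtenemos j(t) = 512·sin(4·t). La integral de la sacudida, con a(0) = -128, da la aceleración: a(t) = -128·cos(4·t). Integrando la aceleración y usando la condición inicial v(0) = 0, obtenemos v(t) = -32·sin(4·t). Tomando ∫v(t)dt y aplicando x(0) = 11, encontramos x(t) = 8·cos(4·t) + 3. Usando x(t) = 8·cos(4·t) + 3 y sustituyendo t = pi/4, encontramos x = -5.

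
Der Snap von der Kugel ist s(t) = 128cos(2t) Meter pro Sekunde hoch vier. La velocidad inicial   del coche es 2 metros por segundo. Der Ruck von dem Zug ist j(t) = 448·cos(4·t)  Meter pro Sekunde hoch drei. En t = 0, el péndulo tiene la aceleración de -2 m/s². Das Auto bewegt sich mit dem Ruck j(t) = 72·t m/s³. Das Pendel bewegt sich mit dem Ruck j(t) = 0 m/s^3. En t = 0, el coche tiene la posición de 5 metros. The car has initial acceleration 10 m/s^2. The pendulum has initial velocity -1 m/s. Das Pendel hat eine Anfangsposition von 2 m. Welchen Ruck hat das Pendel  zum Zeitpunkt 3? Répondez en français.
Nous avons le jerk j(t) = 0. En substituant t = 3: j(3) = 0.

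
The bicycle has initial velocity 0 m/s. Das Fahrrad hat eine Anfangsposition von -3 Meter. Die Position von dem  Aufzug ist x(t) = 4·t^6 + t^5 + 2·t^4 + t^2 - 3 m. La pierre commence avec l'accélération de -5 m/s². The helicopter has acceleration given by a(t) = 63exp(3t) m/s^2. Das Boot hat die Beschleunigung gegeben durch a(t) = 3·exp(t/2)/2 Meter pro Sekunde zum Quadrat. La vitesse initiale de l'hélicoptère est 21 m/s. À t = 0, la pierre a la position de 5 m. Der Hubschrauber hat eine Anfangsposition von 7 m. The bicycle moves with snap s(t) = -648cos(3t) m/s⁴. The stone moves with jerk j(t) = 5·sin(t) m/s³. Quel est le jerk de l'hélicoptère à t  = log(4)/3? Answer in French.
En partant de l'accélération a(t) = 63·exp(3·t), nous prenons 1 dérivée. En dérivant l'accélération, nous obtenons le jerk: j(t) = 189·exp(3·t). Nous avons le jerk j(t) = 189·exp(3·t). En substituant t = log(4)/3: j(log(4)/3) = 756.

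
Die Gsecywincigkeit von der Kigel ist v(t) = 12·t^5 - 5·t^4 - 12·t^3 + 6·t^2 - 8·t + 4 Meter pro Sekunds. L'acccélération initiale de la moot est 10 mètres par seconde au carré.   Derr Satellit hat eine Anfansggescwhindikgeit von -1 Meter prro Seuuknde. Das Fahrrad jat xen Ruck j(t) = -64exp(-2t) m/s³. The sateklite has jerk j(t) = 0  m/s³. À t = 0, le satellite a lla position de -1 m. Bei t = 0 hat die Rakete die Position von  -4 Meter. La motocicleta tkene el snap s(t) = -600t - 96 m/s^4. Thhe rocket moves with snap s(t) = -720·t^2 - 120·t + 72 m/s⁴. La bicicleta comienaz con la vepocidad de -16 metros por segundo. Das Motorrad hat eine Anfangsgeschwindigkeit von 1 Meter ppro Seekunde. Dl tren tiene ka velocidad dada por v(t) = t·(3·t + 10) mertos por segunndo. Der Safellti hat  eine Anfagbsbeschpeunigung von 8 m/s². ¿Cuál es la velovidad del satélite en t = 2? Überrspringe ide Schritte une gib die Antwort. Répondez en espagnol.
La respuesta es 15.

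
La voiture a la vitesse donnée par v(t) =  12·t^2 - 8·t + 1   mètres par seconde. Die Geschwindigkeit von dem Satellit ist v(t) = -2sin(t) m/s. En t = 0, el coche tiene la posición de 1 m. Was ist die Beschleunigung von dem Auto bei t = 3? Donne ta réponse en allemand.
Ausgehend von der Geschwindigkeit v(t) = 12·t^2 - 8·t + 1, nehmen wir 1 Ableitung. Mit d/dt von v(t) finden wir a(t) = 24·t - 8. Mit a(t) = 24·t - 8 und Einsetzen von t = 3, finden wir a = 64.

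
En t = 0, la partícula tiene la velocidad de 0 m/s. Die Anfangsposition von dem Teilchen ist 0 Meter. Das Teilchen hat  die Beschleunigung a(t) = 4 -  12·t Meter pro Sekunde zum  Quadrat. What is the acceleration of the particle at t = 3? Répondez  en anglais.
We have acceleration a(t) = 4 - 12·t. Substituting t = 3: a(3) = -32.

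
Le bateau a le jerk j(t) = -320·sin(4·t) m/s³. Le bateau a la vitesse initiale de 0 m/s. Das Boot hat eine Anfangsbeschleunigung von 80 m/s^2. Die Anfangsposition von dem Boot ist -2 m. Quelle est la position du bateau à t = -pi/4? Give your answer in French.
Nous devons trouver l'intégrale de notre équation du jerk j(t) = -320·sin(4·t) 3 fois. La primitive du jerk, avec a(0) = 80, donne l'accélération: a(t) = 80·cos(4·t). En intégrant l'accélération et en utilisant la condition initiale v(0) = 0, nous obtenons v(t) = 20·sin(4·t). En prenant ∫v(t)dt et en appliquant x(0) = -2, nous trouvons x(t) = 3 - 5·cos(4·t). Nous avons la position x(t) = 3 - 5·cos(4·t). En substituant t = -pi/4: x(-pi/4) = 8.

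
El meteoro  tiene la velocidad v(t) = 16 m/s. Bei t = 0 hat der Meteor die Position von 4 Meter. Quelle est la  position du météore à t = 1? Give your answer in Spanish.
Para resolver esto, necesitamos tomar 1 antiderivada de nuestra ecuación de la velocidad v(t) = 16. Tomando ∫v(t)dt y aplicando x(0) = 4, encontramos x(t) = 16·t + 4. De la ecuación de la posición x(t) = 16·t + 4, sustituimos t = 1 para obtener x = 20.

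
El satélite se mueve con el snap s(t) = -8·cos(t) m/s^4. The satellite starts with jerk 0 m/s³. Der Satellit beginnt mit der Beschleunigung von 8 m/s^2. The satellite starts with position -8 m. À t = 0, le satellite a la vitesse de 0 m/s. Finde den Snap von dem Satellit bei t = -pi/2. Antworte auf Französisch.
En utilisant s(t) = -8·cos(t) et en substituant t = -pi/2, nous trouvons s = 0.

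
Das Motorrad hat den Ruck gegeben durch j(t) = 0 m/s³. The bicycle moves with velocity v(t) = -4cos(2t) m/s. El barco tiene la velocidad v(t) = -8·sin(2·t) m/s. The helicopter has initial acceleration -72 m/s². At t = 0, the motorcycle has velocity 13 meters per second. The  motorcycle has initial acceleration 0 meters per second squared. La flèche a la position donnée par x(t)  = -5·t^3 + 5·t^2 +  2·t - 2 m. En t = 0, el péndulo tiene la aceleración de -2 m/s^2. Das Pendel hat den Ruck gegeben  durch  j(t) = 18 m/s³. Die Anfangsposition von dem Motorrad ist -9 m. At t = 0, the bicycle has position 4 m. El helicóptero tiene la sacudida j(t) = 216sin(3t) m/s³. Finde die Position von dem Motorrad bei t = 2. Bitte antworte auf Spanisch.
Para resolver esto, necesitamos tomar 3 integrales de nuestra ecuación de la sacudida j(t) = 0. La integral de la sacudida es la aceleración. Usando a(0) = 0, obtenemos a(t) = 0. Integrando la aceleración y usando la condición inicial v(0) = 13, obtenemos v(t) = 13. La antiderivada de la velocidad, con x(0) = -9, da la posición: x(t) = 13·t - 9. Tenemos la posición x(t) = 13·t - 9. Sustituyendo t = 2: x(2) = 17.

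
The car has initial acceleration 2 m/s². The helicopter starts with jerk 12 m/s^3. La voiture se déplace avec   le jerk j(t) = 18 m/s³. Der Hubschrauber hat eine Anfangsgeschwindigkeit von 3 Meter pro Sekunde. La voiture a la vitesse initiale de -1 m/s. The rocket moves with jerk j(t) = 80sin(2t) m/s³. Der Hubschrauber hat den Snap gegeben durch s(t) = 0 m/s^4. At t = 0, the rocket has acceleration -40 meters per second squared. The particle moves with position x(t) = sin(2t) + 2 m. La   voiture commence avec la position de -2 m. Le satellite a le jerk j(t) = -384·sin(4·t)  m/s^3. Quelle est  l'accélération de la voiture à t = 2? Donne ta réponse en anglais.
To find the answer, we compute 1 antiderivative of j(t) = 18. Finding the antiderivative of j(t) and using a(0) = 2: a(t) = 18·t + 2. Using a(t) = 18·t + 2 and substituting t = 2, we find a = 38.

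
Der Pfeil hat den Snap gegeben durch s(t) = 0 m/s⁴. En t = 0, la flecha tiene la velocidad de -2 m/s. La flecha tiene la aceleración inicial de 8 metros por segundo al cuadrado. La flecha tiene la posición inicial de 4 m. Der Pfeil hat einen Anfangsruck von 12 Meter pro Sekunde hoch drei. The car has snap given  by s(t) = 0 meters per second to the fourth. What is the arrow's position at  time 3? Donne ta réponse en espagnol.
Para resolver esto, necesitamos tomar 4 integrales de nuestra ecuación del snap s(t) = 0. Tomando ∫s(t)dt y aplicando j(0) = 12, encontramos j(t) = 12. La antiderivada de la sacudida, con a(0) = 8, da la aceleración: a(t) = 12·t + 8. Tomando ∫a(t)dt y aplicando v(0) = -2, encontramos v(t) = 6·t^2 + 8·t - 2. La antiderivada de la velocidad, con x(0) = 4, da la posición: x(t) = 2·t^3 + 4·t^2 - 2·t + 4. De la ecuación de la posición x(t) = 2·t^3 + 4·t^2 - 2·t + 4, sustituimos t = 3 para obtener x = 88.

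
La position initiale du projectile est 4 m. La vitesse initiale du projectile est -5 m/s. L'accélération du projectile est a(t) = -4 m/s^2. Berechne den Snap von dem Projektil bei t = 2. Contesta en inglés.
We must differentiate our acceleration equation a(t) = -4 2 times. Differentiating acceleration, we get jerk: j(t) = 0. Differentiating jerk, we get snap: s(t) = 0. We have snap s(t) = 0. Substituting t = 2: s(2) = 0.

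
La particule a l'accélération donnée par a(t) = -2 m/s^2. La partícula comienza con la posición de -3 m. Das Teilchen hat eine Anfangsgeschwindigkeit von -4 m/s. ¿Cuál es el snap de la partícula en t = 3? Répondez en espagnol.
Debemos derivar nuestra ecuación de la aceleración a(t) = -2 2 veces. Derivando la aceleración, obtenemos la sacudida: j(t) = 0. Tomando d/dt de j(t), encontramos s(t) = 0. Tenemos el snap s(t) = 0. Sustituyendo t = 3: s(3) = 0.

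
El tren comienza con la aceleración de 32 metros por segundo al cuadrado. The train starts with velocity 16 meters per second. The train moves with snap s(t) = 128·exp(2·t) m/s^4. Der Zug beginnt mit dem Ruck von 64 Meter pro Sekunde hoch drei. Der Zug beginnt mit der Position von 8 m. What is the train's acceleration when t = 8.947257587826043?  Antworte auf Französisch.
Nous devons intégrer notre équation du snap s(t) = 128·exp(2·t) 2 fois. L'intégrale du snap est le jerk. En utilisant j(0) = 64, nous obtenons j(t) = 64·exp(2·t). La primitive du jerk, avec a(0) = 32, donne l'accélération: a(t) = 32·exp(2·t). En utilisant a(t) = 32·exp(2·t) et en substituant t = 8.947257587826043, nous trouvons a = 1890772057.14811.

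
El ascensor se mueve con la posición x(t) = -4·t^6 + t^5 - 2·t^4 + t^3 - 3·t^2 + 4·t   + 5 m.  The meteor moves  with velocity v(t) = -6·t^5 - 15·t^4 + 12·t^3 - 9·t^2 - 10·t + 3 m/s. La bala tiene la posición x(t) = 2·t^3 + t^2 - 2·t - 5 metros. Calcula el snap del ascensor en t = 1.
Partiendo de la posición x(t) = -4·t^6 + t^5 - 2·t^4 + t^3 - 3·t^2 + 4·t + 5, tomamos 4 derivadas. Tomando d/dt de x(t), encontramos v(t) = -24·t^5 + 5·t^4 - 8·t^3 + 3·t^2 - 6·t + 4. La derivada de la velocidad da la aceleración: a(t) = -120·t^4 + 20·t^3 - 24·t^2 + 6·t - 6. La derivada de la aceleración da la sacudida: j(t) = -480·t^3 + 60·t^2 - 48·t + 6. La derivada de la sacudida da el snap: s(t) = -1440·t^2 + 120·t - 48. Usando s(t) = -1440·t^2 + 120·t - 48 y sustituyendo t = 1, encontramos s = -1368.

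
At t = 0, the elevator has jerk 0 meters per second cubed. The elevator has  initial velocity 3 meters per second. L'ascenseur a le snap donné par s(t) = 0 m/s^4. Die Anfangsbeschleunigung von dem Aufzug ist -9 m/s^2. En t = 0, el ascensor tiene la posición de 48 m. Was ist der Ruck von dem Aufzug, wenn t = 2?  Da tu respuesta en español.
Debemos encontrar la antiderivada de nuestra ecuación del snap s(t) = 0 1 vez. Tomando ∫s(t)dt y aplicando j(0) = 0, encontramos j(t) = 0. Tenemos la sacudida j(t) = 0. Sustituyendo t = 2: j(2) = 0.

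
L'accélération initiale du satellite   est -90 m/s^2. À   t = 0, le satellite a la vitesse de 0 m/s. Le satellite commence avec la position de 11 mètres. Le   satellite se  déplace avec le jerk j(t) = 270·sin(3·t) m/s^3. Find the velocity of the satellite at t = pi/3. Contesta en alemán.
Um dies zu lösen, müssen wir 2 Integrale unserer Gleichung für den Ruck j(t) = 270·sin(3·t) finden. Die Stammfunktion von dem Ruck, mit a(0) = -90, ergibt die Beschleunigung: a(t) = -90·cos(3·t). Mit ∫a(t)dt und Anwendung von v(0) = 0, finden wir v(t) = -30·sin(3·t). Wir haben die Geschwindigkeit v(t) = -30·sin(3·t). Durch Einsetzen von t = pi/3: v(pi/3) = 0.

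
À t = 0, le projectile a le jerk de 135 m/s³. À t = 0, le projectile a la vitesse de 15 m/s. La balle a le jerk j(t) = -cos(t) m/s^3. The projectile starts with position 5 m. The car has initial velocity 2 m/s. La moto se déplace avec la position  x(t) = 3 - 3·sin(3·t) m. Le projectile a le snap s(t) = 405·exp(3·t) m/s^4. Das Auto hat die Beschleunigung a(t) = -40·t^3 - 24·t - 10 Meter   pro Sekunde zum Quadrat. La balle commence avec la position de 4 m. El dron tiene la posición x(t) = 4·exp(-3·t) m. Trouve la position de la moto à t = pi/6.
Nous avons la position x(t) = 3 - 3·sin(3·t). En substituant t = pi/6: x(pi/6) = 0.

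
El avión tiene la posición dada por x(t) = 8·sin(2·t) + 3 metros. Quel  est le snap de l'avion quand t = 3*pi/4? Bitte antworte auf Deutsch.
Um dies zu lösen, müssen wir 4 Ableitungen unserer Gleichung für die Position x(t) = 8·sin(2·t) + 3 nehmen. Die Ableitung von der Position ergibt die Geschwindigkeit: v(t) = 16·cos(2·t). Durch Ableiten von der Geschwindigkeit erhalten wir die Beschleunigung: a(t) = -32·sin(2·t). Die Ableitung von der Beschleunigung ergibt den Ruck: j(t) = -64·cos(2·t). Durch Ableiten von dem Ruck erhalten wir den Snap: s(t) = 128·sin(2·t). Wir haben den Snap s(t) = 128·sin(2·t). Durch Einsetzen von t = 3*pi/4: s(3*pi/4) = -128.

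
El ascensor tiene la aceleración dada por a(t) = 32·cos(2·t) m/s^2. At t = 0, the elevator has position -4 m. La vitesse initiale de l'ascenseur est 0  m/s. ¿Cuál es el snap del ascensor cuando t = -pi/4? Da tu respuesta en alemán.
Um dies zu lösen, müssen wir 2 Ableitungen unserer Gleichung für die Beschleunigung a(t) = 32·cos(2·t) nehmen. Die Ableitung von der Beschleunigung ergibt den Ruck: j(t) = -64·sin(2·t). Durch Ableiten von dem Ruck erhalten wir den Snap: s(t) = -128·cos(2·t). Mit s(t) = -128·cos(2·t) und Einsetzen von t = -pi/4, finden wir s = 0.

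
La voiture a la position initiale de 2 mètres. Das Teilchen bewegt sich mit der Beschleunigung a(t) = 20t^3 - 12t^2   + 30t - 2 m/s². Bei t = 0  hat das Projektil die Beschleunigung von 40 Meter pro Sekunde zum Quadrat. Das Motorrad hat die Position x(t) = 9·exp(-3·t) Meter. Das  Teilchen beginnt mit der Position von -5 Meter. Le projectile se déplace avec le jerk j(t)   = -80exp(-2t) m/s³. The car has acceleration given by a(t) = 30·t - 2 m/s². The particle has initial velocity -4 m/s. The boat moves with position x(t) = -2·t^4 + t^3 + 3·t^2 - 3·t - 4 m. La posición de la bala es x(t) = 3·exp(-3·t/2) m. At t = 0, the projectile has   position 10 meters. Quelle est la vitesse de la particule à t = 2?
Nous devons trouver la primitive de notre équation de l'accélération a(t) = 20·t^3 - 12·t^2 + 30·t - 2 1 fois. La primitive de l'accélération est la vitesse. En utilisant v(0) = -4, nous obtenons v(t) = 5·t^4 - 4·t^3 + 15·t^2 - 2·t - 4. Nous avons la vitesse v(t) = 5·t^4 - 4·t^3 + 15·t^2 - 2·t - 4. En substituant t = 2: v(2) = 100.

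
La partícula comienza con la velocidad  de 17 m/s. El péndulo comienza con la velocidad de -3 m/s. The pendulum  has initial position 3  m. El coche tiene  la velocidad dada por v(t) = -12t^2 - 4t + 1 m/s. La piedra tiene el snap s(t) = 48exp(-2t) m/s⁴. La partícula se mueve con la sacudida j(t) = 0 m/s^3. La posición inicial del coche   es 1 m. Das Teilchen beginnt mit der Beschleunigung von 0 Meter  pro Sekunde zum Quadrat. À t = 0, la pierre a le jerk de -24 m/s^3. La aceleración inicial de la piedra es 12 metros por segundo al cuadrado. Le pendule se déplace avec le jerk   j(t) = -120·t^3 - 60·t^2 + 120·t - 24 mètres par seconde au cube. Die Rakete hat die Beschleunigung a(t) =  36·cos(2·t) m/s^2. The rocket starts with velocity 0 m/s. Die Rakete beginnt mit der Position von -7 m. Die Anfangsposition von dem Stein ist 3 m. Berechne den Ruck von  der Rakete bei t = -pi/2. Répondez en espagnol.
Debemos derivar nuestra ecuación de la aceleración a(t) = 36·cos(2·t) 1 vez. Tomando d/dt de a(t), encontramos j(t) = -72·sin(2·t). Tenemos la sacudida j(t) = -72·sin(2·t). Sustituyendo t = -pi/2: j(-pi/2) = 0.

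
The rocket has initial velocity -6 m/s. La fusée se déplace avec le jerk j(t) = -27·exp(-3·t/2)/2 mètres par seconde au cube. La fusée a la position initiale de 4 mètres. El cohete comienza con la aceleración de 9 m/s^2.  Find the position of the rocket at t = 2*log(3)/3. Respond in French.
En partant du jerk j(t) = -27·exp(-3·t/2)/2, nous prenons 3 intégrales. La primitive du jerk, avec a(0) = 9, donne l'accélération: a(t) = 9·exp(-3·t/2). En prenant ∫a(t)dt et en appliquant v(0) = -6, nous trouvons v(t) = -6·exp(-3·t/2). L'intégrale de la vitesse, avec x(0) = 4, donne la position: x(t) = 4·exp(-3·t/2). Nous avons la position x(t) = 4·exp(-3·t/2). En substituant t = 2*log(3)/3: x(2*log(3)/3) = 4/3.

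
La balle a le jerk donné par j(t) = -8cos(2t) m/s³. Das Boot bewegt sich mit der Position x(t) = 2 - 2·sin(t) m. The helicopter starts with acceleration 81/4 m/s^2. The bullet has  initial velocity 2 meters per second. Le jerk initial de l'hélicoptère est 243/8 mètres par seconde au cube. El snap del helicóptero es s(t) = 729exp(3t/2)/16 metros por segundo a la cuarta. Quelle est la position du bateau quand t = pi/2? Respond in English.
From the given position equation x(t) = 2 - 2·sin(t), we substitute t = pi/2 to get x = 0.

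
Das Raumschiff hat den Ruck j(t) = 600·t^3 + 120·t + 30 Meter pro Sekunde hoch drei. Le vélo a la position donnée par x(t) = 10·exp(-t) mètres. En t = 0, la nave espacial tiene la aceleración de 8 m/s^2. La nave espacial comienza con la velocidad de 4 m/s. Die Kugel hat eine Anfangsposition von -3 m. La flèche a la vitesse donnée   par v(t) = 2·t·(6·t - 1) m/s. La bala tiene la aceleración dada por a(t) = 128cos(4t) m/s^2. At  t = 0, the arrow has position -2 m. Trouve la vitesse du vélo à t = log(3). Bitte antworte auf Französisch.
Pour résoudre ceci, nous devons prendre 1 dérivée de notre équation de la position x(t) = 10·exp(-t). En prenant d/dt de x(t), nous trouvons v(t) = -10·exp(-t). Nous avons la vitesse v(t) = -10·exp(-t). En substituant t = log(3): v(log(3)) = -10/3.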